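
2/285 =2/285 = 0.01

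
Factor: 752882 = 2^1 * 13^1*23^1 * 1259^1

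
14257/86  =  165 + 67/86 = 165.78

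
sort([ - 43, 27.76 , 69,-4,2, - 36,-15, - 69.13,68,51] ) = [ - 69.13,-43, - 36, - 15, -4, 2, 27.76, 51,68,69]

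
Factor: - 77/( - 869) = 7/79 =7^1 * 79^ ( - 1)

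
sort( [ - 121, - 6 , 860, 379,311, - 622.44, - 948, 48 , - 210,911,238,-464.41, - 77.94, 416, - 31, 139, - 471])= [ - 948, - 622.44,- 471,  -  464.41,-210,- 121, - 77.94 , - 31, - 6,48, 139, 238,311,379,  416, 860 , 911]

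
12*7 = 84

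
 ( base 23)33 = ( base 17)44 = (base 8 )110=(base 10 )72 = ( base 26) 2K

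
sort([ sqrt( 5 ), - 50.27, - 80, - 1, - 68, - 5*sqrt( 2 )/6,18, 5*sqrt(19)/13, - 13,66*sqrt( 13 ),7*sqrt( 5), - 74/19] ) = [ - 80,-68, - 50.27, - 13, - 74/19, - 5*sqrt(2 ) /6, - 1,5*  sqrt(19)/13,sqrt(5),7*sqrt( 5), 18,66*sqrt(13) ]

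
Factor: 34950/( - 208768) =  -75/448 = - 2^( - 6 )*3^1*5^2*7^(  -  1)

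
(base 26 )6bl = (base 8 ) 10413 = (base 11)3307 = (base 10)4363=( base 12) 2637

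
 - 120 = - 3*40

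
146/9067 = 146/9067 = 0.02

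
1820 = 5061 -3241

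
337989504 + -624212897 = -286223393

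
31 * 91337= 2831447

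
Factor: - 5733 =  - 3^2*7^2*13^1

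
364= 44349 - 43985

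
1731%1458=273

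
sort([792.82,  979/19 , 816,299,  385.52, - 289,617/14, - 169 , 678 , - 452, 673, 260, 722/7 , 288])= [ - 452, - 289, - 169, 617/14, 979/19,722/7,  260, 288,  299,385.52,673, 678,  792.82 , 816 ] 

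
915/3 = 305=305.00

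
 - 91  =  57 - 148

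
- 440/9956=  - 1 +2379/2489  =  -0.04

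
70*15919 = 1114330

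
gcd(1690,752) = 2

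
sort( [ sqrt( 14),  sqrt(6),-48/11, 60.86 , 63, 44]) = [ - 48/11,sqrt(6), sqrt( 14),44, 60.86,63]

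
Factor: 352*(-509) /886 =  - 89584/443   =  - 2^4*11^1*443^( - 1 )*509^1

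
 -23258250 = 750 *( - 31011 )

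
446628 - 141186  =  305442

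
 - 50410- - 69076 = 18666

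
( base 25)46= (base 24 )4a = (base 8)152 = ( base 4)1222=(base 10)106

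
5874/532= 2937/266 = 11.04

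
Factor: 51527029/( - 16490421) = - 3^( - 2 )*43^1*337^( - 1) * 5437^( - 1)*1198303^1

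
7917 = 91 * 87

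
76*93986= 7142936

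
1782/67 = 26 + 40/67 = 26.60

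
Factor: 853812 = 2^2 * 3^2*37^1*641^1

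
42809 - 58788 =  - 15979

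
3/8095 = 3/8095  =  0.00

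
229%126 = 103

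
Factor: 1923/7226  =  2^( - 1) * 3^1  *  641^1*3613^(  -  1 ) 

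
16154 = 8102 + 8052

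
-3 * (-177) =531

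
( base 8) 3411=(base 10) 1801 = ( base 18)5A1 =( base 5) 24201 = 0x709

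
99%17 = 14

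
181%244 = 181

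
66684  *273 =18204732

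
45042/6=7507 = 7507.00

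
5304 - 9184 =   -  3880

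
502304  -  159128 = 343176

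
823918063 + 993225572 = 1817143635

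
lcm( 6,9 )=18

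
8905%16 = 9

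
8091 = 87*93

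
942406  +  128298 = 1070704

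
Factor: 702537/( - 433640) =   -  2^( - 3) * 3^1*5^( - 1)*11^1*  37^( - 1) * 61^1*293^( - 1) * 349^1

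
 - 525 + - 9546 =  - 10071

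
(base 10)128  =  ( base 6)332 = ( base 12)a8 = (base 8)200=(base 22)5i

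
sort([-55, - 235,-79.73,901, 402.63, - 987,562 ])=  [-987, - 235,- 79.73,-55, 402.63,562, 901 ] 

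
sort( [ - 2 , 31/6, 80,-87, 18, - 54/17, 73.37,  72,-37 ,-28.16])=[-87,  -  37, - 28.16,- 54/17, - 2,31/6, 18, 72, 73.37,  80 ]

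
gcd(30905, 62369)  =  1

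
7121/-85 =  - 84+19/85 = - 83.78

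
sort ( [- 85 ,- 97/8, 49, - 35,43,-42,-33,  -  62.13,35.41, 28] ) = [ - 85, - 62.13 ,-42, - 35,-33, - 97/8,28, 35.41,43, 49]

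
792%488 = 304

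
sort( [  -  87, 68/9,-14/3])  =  [-87, - 14/3,68/9]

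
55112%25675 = 3762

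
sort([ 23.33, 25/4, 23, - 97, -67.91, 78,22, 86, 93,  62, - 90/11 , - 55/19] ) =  [ - 97, - 67.91,- 90/11, - 55/19 , 25/4, 22 , 23,23.33,62  ,  78, 86,93] 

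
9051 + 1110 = 10161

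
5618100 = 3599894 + 2018206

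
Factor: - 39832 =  - 2^3*13^1*383^1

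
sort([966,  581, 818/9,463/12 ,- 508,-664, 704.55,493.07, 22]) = [ - 664, - 508,22,463/12,818/9,493.07,581,704.55,966]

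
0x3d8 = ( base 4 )33120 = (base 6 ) 4320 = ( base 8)1730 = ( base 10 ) 984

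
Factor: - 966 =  - 2^1*3^1*7^1*23^1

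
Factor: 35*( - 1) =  - 35 = - 5^1*7^1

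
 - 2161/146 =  - 15 + 29/146 = - 14.80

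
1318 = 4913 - 3595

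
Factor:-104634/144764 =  - 52317/72382 =- 2^ ( - 1 )*3^2*5813^1* 36191^ ( - 1)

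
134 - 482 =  - 348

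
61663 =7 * 8809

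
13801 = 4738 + 9063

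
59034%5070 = 3264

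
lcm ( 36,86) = 1548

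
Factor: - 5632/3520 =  - 8/5 = - 2^3*5^(  -  1)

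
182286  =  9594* 19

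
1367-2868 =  - 1501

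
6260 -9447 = - 3187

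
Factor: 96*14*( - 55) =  - 2^6  *3^1*5^1*7^1*11^1 = - 73920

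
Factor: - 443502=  - 2^1*3^3 * 43^1 *191^1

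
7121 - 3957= 3164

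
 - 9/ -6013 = 9/6013 = 0.00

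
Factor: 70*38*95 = 252700=2^2*5^2*7^1*19^2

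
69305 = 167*415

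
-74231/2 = -74231/2  =  - 37115.50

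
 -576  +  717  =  141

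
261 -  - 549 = 810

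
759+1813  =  2572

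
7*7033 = 49231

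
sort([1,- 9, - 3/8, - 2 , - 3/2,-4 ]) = [ - 9, - 4, - 2, - 3/2, - 3/8,  1] 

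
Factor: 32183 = 32183^1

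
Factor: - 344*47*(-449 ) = 7259432 = 2^3*43^1 *47^1*449^1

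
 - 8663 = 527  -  9190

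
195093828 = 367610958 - 172517130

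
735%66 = 9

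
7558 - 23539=-15981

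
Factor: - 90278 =-2^1*45139^1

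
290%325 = 290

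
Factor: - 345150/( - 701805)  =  2^1*3^1*5^1*61^( - 1 ) = 30/61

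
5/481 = 5/481 = 0.01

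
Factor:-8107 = -11^2*67^1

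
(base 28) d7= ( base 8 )563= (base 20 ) IB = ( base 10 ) 371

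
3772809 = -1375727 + 5148536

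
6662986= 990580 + 5672406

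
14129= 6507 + 7622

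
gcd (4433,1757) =1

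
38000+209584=247584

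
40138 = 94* 427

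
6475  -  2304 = 4171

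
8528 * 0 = 0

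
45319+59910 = 105229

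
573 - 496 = 77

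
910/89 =10 + 20/89 = 10.22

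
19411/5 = 3882 + 1/5 = 3882.20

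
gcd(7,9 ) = 1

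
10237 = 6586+3651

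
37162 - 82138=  - 44976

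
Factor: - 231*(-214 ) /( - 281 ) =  - 2^1 * 3^1*7^1*11^1*107^1*281^ (-1 )=-49434/281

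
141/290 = 141/290 =0.49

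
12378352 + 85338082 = 97716434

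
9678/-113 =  - 9678/113 = - 85.65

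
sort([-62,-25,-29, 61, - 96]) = [-96, - 62,-29,-25,  61]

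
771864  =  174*4436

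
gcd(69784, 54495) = 1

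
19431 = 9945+9486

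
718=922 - 204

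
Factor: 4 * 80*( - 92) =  - 2^8*5^1*23^1 = - 29440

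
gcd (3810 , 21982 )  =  2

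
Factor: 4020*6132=2^4 * 3^2*5^1*7^1*67^1*73^1=24650640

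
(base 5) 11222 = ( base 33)OK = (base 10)812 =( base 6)3432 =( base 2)1100101100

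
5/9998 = 5/9998= 0.00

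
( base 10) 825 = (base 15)3A0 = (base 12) 589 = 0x339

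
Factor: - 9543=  - 3^1*3181^1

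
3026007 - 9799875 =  - 6773868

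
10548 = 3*3516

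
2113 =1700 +413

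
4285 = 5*857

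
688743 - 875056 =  - 186313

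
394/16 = 24  +  5/8=24.62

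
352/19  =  352/19 = 18.53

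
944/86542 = 472/43271  =  0.01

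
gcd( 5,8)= 1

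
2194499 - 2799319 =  - 604820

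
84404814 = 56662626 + 27742188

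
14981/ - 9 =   -  14981/9 = -1664.56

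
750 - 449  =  301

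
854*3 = 2562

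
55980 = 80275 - 24295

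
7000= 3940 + 3060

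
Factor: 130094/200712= 65047/100356 = 2^( - 2 )*3^(-1)*29^1*  2243^1*8363^(-1)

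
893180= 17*52540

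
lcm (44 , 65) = 2860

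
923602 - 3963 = 919639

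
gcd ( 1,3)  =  1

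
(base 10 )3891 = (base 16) f33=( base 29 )4i5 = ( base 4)330303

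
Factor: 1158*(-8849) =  - 2^1*3^1*193^1*8849^1= - 10247142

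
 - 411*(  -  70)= 28770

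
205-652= -447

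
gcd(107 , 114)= 1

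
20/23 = 20/23= 0.87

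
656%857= 656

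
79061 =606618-527557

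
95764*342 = 32751288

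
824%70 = 54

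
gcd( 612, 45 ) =9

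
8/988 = 2/247= 0.01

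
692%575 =117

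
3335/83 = 3335/83 = 40.18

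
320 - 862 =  -542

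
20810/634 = 32+261/317 =32.82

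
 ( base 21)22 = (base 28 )1G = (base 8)54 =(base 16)2c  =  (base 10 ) 44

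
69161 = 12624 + 56537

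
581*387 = 224847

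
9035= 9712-677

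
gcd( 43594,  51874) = 2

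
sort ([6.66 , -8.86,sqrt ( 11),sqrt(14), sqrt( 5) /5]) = [ -8.86,sqrt(5)/5,sqrt( 11),sqrt(14 ),6.66]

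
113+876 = 989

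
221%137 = 84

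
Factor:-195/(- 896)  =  2^( - 7) * 3^1*5^1*7^( - 1 )*13^1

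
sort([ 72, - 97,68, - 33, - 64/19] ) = [ - 97, - 33, - 64/19,68 , 72]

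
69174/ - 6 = - 11529/1 = - 11529.00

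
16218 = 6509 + 9709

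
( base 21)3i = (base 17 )4d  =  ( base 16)51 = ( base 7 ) 144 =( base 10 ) 81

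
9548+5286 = 14834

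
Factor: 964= 2^2*241^1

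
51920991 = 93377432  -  41456441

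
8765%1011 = 677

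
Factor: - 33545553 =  - 3^1*2833^1*3947^1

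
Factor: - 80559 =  - 3^2*8951^1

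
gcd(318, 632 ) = 2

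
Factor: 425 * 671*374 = 2^1 *5^2 * 11^2*17^2*61^1 =106655450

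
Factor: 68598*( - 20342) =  - 2^2 * 3^2*7^1*37^1 * 103^1*1453^1 = - 1395420516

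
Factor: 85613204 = 2^2*1399^1 *15299^1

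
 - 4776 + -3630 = - 8406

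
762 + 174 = 936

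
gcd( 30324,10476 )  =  12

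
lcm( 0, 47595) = 0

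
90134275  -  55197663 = 34936612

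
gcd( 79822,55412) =2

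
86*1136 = 97696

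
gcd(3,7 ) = 1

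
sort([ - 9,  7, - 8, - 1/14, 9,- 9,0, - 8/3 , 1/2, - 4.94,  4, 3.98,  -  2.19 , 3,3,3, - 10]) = [ - 10 , - 9, - 9, - 8,-4.94, - 8/3 , - 2.19, - 1/14 , 0 , 1/2, 3,3, 3,3.98,4,7 , 9 ]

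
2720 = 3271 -551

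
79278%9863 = 374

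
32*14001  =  448032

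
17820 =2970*6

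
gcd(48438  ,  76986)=234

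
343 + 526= 869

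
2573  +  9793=12366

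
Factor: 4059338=2^1 * 2029669^1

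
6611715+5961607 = 12573322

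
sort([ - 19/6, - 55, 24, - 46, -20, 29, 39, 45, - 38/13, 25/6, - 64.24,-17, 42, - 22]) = [  -  64.24, - 55,  -  46,-22, - 20 , - 17, - 19/6, - 38/13,  25/6,  24, 29, 39, 42,45 ]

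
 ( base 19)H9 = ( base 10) 332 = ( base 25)d7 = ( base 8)514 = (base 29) BD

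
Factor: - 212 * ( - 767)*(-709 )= - 115286236  =  - 2^2*13^1*53^1*59^1*709^1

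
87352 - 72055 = 15297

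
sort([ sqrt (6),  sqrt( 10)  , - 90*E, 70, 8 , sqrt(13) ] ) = [ - 90*E,sqrt(6 ),sqrt(10),sqrt(13 ), 8,70 ] 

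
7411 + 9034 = 16445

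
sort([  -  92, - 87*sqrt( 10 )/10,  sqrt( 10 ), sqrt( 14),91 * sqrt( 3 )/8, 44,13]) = [ - 92, - 87* sqrt( 10 )/10, sqrt ( 10),sqrt( 14 ),13,91*sqrt( 3 )/8,44 ] 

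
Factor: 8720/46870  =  8/43 = 2^3*43^( - 1 ) 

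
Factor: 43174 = 2^1*21587^1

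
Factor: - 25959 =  - 3^1*17^1 * 509^1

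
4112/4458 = 2056/2229 = 0.92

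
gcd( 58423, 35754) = 1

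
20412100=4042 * 5050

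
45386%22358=670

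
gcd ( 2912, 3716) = 4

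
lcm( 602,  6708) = 46956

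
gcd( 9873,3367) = 1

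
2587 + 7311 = 9898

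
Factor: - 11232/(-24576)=117/256 = 2^( - 8 )*3^2 * 13^1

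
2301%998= 305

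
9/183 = 3/61  =  0.05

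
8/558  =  4/279 = 0.01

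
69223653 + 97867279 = 167090932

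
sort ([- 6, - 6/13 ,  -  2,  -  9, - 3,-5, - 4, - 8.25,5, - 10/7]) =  [  -  9, - 8.25, - 6,-5,-4, - 3, - 2, - 10/7 , - 6/13,5 ] 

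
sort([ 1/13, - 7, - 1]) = [ - 7, - 1,1/13 ]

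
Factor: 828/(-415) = -2^2 * 3^2*5^( - 1 ) * 23^1*83^( - 1 )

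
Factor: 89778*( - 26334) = - 2364213852 = -2^2*3^3 *7^1*11^1*13^1 *19^1 * 1151^1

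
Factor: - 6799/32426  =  -13/62= - 2^( - 1)*13^1*31^( - 1 ) 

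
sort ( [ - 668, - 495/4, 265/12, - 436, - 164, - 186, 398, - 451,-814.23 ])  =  [ - 814.23, - 668,-451, -436 , - 186,  -  164,-495/4,265/12, 398 ]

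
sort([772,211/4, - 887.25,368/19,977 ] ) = [ - 887.25,368/19,211/4,772,977 ] 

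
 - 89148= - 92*969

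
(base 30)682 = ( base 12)3322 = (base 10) 5642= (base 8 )13012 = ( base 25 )90h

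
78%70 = 8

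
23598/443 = 23598/443= 53.27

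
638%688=638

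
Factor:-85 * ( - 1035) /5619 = 29325/1873  =  3^1*5^2 * 17^1 * 23^1 * 1873^( - 1)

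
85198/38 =2242 + 1/19 = 2242.05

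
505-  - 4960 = 5465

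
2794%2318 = 476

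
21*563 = 11823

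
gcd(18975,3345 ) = 15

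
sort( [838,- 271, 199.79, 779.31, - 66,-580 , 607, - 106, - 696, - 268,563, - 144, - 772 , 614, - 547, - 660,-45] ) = [ - 772, - 696,  -  660  ,- 580, - 547, - 271, - 268,-144, - 106, - 66 ,- 45, 199.79, 563, 607 , 614, 779.31,838]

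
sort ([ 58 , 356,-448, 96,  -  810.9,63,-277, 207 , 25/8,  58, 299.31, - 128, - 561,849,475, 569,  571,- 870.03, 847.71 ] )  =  [-870.03,-810.9,  -  561,-448, - 277, - 128 , 25/8, 58,58, 63,96, 207, 299.31 , 356,475,569, 571,  847.71, 849 ]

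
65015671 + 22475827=87491498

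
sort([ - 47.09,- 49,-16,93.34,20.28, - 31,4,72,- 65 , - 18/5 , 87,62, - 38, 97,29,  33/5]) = [-65,-49, - 47.09, - 38, - 31, - 16 ,-18/5,4, 33/5,  20.28,29,62, 72,87, 93.34,97]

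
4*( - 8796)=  - 35184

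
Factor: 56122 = 2^1*  11^1 * 2551^1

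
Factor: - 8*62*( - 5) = 2480= 2^4*5^1*31^1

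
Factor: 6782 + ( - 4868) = 1914 = 2^1*3^1*11^1*29^1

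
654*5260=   3440040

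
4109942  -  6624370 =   -  2514428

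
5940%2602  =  736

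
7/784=1/112= 0.01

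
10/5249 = 10/5249 = 0.00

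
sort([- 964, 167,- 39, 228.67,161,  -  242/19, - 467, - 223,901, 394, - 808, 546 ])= [-964, - 808,- 467,-223, - 39, - 242/19,  161, 167, 228.67, 394, 546, 901] 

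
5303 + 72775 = 78078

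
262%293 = 262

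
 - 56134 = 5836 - 61970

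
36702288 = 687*53424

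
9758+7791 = 17549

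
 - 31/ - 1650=31/1650 = 0.02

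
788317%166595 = 121937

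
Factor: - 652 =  - 2^2*163^1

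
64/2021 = 64/2021 = 0.03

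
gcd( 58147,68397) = 1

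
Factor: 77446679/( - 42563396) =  - 2^( - 2) * 17^1 * 19^1*83^( - 1 )*163^1 * 1471^1*128203^( - 1)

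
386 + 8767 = 9153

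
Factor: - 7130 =  -  2^1*5^1*23^1*31^1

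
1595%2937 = 1595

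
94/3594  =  47/1797 = 0.03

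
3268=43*76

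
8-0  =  8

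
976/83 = 976/83=11.76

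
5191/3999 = 5191/3999 =1.30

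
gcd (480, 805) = 5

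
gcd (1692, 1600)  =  4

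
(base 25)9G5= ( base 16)178e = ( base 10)6030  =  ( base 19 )gd7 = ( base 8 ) 13616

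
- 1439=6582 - 8021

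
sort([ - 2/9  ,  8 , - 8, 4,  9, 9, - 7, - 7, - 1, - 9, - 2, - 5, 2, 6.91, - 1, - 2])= [ - 9, - 8 , - 7, - 7, - 5, - 2,-2, - 1, - 1, - 2/9, 2, 4, 6.91, 8,9, 9 ]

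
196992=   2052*96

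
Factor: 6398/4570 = 7/5= 5^(  -  1) * 7^1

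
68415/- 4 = -17104 +1/4 = - 17103.75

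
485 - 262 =223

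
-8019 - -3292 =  - 4727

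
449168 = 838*536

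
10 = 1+9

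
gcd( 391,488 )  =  1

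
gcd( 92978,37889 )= 1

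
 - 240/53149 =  - 1 + 52909/53149 = - 0.00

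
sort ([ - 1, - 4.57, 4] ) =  [ -4.57,  -  1 , 4]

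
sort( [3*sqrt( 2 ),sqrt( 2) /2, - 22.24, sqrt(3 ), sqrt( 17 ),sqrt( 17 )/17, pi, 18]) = [ - 22.24, sqrt( 17) /17,sqrt(2 )/2, sqrt (3),pi, sqrt( 17 ), 3*sqrt( 2 ),  18 ] 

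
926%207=98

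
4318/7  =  4318/7 = 616.86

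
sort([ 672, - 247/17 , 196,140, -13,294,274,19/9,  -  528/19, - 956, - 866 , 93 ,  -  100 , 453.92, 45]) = [ - 956,  -  866, - 100 , - 528/19,-247/17, - 13,19/9, 45 , 93 , 140,196, 274,294,453.92,672] 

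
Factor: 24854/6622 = 289/77=7^( - 1)*11^( - 1 ) *17^2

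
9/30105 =1/3345  =  0.00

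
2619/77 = 2619/77 = 34.01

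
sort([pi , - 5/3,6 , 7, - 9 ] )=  [ - 9, - 5/3,pi,6,7]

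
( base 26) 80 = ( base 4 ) 3100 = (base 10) 208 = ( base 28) 7C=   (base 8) 320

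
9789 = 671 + 9118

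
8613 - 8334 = 279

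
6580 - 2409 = 4171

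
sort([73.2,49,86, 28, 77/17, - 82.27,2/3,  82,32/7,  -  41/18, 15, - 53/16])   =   [-82.27, - 53/16, - 41/18, 2/3,77/17,  32/7, 15,28, 49, 73.2, 82, 86] 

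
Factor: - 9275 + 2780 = -6495 = - 3^1*5^1*433^1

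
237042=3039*78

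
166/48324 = 83/24162 = 0.00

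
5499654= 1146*4799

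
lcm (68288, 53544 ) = 4711872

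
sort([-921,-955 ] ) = [ - 955, - 921]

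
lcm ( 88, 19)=1672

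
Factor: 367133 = 13^1 * 31^1*911^1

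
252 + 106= 358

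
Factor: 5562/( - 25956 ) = -2^( - 1) * 3^1*7^( - 1 ) = - 3/14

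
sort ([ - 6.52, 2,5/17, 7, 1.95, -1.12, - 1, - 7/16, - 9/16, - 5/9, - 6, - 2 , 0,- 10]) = [ - 10, -6.52, - 6, - 2, - 1.12, - 1,- 9/16,- 5/9, - 7/16,0,  5/17, 1.95, 2,  7]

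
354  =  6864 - 6510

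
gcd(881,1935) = 1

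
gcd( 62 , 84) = 2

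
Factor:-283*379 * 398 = -42688286= - 2^1*199^1*283^1*379^1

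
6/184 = 3/92 = 0.03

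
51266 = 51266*1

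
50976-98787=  - 47811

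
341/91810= 341/91810=0.00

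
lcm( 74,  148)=148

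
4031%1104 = 719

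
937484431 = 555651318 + 381833113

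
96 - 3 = 93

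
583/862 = 583/862=0.68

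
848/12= 212/3=70.67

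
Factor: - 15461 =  - 15461^1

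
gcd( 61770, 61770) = 61770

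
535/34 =535/34 = 15.74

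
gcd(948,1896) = 948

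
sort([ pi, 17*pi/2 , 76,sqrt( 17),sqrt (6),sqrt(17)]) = [sqrt(6 ) , pi,  sqrt( 17), sqrt( 17),17* pi/2, 76 ]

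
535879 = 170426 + 365453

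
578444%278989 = 20466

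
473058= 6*78843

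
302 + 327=629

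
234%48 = 42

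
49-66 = - 17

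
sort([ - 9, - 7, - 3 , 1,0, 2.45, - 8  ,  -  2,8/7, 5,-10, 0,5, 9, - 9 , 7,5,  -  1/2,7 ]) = [ - 10, - 9, - 9, - 8 , - 7, - 3, - 2, - 1/2,  0,  0,1,8/7,2.45,5,5,5,7,7,9]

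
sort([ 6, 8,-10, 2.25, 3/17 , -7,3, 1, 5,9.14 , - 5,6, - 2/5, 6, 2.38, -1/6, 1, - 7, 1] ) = [  -  10,-7,-7, - 5,- 2/5, - 1/6,3/17, 1,1,1, 2.25, 2.38, 3, 5, 6,6, 6, 8, 9.14]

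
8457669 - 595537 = 7862132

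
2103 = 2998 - 895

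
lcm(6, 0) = 0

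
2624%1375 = 1249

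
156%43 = 27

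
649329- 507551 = 141778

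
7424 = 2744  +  4680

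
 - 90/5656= - 1 + 2783/2828 = - 0.02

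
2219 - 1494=725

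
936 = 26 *36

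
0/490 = 0 = 0.00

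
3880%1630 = 620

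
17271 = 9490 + 7781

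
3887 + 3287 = 7174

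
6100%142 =136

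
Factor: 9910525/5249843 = 5^2*59^1*  61^( - 1 )*89^( - 1 )*967^( - 1 )*6719^1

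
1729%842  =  45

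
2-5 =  - 3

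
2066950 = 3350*617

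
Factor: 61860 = 2^2*3^1*5^1*1031^1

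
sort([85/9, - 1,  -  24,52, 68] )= [-24, - 1,85/9,52,68 ]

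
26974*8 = 215792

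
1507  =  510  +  997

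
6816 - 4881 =1935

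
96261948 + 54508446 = 150770394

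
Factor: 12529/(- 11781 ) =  - 3^ (-2 )*7^( - 1 )*67^1 = - 67/63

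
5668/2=2834 = 2834.00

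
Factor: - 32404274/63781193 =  - 2^1*7^ ( - 2 )*185951^(-1 )*2314591^1= - 4629182/9111599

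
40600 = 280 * 145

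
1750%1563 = 187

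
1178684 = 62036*19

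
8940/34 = 4470/17= 262.94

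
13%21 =13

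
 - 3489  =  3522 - 7011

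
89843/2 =44921 + 1/2 = 44921.50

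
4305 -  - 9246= 13551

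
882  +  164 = 1046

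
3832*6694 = 25651408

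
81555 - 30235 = 51320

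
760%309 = 142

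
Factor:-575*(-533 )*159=48729525=3^1*5^2*13^1*23^1*41^1*53^1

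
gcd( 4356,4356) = 4356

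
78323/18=78323/18 = 4351.28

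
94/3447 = 94/3447 = 0.03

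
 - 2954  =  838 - 3792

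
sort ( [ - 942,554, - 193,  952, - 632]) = [ - 942, - 632, - 193,554, 952]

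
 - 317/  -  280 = 317/280=1.13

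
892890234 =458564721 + 434325513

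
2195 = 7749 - 5554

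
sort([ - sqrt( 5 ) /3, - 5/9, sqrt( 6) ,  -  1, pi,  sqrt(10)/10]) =[ - 1, - sqrt( 5 ) /3,-5/9, sqrt ( 10)/10, sqrt( 6),pi]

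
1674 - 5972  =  -4298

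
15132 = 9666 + 5466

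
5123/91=5123/91 = 56.30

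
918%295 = 33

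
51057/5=10211 + 2/5 = 10211.40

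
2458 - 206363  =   - 203905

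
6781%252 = 229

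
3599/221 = 3599/221 = 16.29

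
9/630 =1/70 = 0.01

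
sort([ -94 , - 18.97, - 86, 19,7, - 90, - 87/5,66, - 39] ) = [ - 94, - 90, - 86, - 39, - 18.97, -87/5, 7,19,66] 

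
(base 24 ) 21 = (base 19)2b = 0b110001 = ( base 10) 49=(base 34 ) 1F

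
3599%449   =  7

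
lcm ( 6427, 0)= 0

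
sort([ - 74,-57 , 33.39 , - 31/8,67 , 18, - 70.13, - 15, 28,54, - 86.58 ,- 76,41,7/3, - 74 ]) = [ - 86.58 , - 76,-74 ,  -  74,  -  70.13, - 57, - 15, - 31/8, 7/3,18,  28 , 33.39 , 41,54, 67]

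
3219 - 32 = 3187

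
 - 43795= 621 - 44416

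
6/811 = 6/811 = 0.01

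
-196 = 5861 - 6057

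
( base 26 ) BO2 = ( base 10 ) 8062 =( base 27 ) B1G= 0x1F7E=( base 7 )32335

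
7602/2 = 3801 = 3801.00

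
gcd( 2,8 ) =2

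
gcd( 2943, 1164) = 3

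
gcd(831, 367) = 1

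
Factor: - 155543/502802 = - 2^( - 1 )*29^( - 1)*109^1*1427^1*8669^(-1)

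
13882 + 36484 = 50366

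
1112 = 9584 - 8472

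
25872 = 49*528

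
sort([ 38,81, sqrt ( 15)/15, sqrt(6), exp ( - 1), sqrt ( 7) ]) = [ sqrt (15)/15, exp( - 1), sqrt(6), sqrt( 7 ), 38, 81 ] 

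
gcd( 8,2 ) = 2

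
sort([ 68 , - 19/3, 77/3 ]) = [ - 19/3, 77/3,68]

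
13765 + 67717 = 81482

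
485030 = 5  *97006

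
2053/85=24+ 13/85 = 24.15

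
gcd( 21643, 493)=1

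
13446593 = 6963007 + 6483586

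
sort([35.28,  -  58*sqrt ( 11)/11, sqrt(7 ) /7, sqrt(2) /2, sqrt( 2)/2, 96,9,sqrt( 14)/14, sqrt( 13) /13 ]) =[-58*sqrt(11)/11 , sqrt( 14 ) /14,sqrt(13)/13, sqrt( 7)/7, sqrt( 2)/2, sqrt(2)/2, 9,35.28,96]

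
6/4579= 6/4579 = 0.00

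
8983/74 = 121 + 29/74=121.39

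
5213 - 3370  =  1843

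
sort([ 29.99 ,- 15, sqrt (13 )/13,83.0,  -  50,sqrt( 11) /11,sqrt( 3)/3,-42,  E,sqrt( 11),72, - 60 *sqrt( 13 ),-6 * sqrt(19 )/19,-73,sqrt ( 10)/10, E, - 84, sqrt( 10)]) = [- 60*sqrt( 13),  -  84,-73,-50, - 42, - 15, - 6*sqrt( 19 )/19  ,  sqrt( 13 ) /13, sqrt( 11 ) /11 , sqrt( 10 )/10,sqrt(3) /3,E, E,sqrt( 10 ),sqrt( 11),29.99,  72, 83.0]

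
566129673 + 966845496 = 1532975169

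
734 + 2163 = 2897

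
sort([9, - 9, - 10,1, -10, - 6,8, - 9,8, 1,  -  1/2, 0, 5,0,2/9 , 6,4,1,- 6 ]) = [ - 10, - 10,  -  9,-9, - 6,-6, - 1/2,  0, 0, 2/9, 1,1, 1,4, 5,6, 8,8, 9]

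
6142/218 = 3071/109 = 28.17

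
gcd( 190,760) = 190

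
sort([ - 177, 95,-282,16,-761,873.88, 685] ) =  [ - 761, - 282, - 177,16, 95 , 685,873.88]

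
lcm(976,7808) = 7808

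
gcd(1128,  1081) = 47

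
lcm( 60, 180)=180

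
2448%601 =44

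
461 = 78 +383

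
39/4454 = 39/4454 = 0.01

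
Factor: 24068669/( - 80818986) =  - 2^(  -  1 )*3^( - 1)*17^( - 1)* 163^(  -  1)*4861^( - 1 )*24068669^1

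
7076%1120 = 356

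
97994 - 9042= 88952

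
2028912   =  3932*516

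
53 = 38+15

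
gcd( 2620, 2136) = 4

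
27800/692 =6950/173 = 40.17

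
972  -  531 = 441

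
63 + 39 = 102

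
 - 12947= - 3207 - 9740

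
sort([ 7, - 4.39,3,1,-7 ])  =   [ - 7, - 4.39,  1,3, 7 ] 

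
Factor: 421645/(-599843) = - 5^1*7^2*1721^1*599843^(-1)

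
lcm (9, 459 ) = 459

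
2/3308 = 1/1654  =  0.00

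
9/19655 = 9/19655 =0.00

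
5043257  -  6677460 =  - 1634203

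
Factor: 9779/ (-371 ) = -1397/53  =  -11^1 * 53^(-1 ) * 127^1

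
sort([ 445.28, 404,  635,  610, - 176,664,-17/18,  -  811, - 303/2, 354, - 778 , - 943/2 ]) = [ - 811,-778 , - 943/2,-176, - 303/2 , - 17/18, 354,404, 445.28,610 , 635, 664]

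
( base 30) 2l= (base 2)1010001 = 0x51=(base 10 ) 81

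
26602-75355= - 48753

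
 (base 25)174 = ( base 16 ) 324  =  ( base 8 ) 1444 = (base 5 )11204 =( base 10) 804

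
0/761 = 0=0.00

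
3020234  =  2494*1211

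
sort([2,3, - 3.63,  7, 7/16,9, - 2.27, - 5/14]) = [  -  3.63,-2.27, - 5/14, 7/16 , 2, 3,7 , 9]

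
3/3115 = 3/3115 = 0.00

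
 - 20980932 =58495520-79476452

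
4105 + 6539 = 10644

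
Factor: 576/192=3 = 3^1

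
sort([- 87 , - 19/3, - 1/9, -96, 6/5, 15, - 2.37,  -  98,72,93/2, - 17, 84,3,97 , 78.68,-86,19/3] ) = [-98,  -  96, - 87, - 86, - 17,-19/3,- 2.37, - 1/9,6/5,3 , 19/3,15, 93/2,72, 78.68,84,97]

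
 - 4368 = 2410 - 6778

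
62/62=1 = 1.00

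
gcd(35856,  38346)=498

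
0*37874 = 0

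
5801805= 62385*93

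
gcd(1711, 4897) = 59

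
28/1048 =7/262 = 0.03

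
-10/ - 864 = 5/432 = 0.01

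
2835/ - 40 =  - 71 + 1/8= - 70.88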